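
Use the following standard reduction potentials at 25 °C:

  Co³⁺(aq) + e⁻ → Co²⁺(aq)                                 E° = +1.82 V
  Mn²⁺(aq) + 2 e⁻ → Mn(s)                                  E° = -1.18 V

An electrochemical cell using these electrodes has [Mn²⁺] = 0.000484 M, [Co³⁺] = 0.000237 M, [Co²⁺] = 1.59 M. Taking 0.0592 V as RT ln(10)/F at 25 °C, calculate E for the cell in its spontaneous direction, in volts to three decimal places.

+2.872 V

Co³⁺/Co²⁺ is the cathode (higher E°), Mn²⁺/Mn the anode: E°cell = +1.82 − (-1.18) = +3.00 V, n = 2.
Overall: 2 Co³⁺(aq) + Mn(s) → 2 Co²⁺(aq) + Mn²⁺(aq)
Q = [Co²⁺]^2·[Mn²⁺] / ([Co³⁺]^2); log Q = 4.338.
E = E° − (0.0592/n) log Q = +3.00 − (0.0592/2)(4.338) = +2.872 V.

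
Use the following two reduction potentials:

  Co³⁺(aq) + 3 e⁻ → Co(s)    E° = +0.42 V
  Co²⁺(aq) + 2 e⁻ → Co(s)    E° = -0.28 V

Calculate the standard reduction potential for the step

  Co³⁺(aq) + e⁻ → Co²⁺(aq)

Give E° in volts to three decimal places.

+1.820 V

Sequential free energies add, so n₃E°₃ = n₁E°₁ + n₂E°₂.
With n₃ = 3, and the known step contributing 2×(-0.28) V, the unknown satisfies 1·E° = 3×(+0.42) − 2×(-0.28) = +1.820.
E° = +1.820 / 1 = +1.820 V.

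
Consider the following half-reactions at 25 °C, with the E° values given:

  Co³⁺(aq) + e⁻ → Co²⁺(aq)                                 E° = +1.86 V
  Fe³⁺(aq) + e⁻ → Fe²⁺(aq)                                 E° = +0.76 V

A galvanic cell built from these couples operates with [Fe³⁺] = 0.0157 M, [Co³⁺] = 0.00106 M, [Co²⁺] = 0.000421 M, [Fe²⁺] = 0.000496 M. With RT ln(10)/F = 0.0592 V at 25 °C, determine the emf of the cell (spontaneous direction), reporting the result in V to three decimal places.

+1.035 V

Co³⁺/Co²⁺ is the cathode (higher E°), Fe³⁺/Fe²⁺ the anode: E°cell = +1.86 − (+0.76) = +1.10 V, n = 1.
Overall: Co³⁺(aq) + Fe²⁺(aq) → Co²⁺(aq) + Fe³⁺(aq)
Q = [Co²⁺]·[Fe³⁺] / ([Co³⁺]·[Fe²⁺]); log Q = 1.099.
E = E° − (0.0592/n) log Q = +1.10 − (0.0592/1)(1.099) = +1.035 V.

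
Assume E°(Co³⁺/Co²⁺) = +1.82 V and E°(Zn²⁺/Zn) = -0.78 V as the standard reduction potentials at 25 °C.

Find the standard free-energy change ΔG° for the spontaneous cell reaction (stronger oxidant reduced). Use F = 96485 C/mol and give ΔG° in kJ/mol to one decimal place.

-501.7 kJ/mol

Co³⁺/Co²⁺ (E° = +1.82 V) is the cathode; Zn²⁺/Zn (E° = -0.78 V) is the anode, so E°cell = +2.60 V.
Balancing electrons gives n = 2 (lcm of 1 and 2).
ΔG° = −nFE° = −(2)(96485)(+2.60) = -501,722 J = -501.7 kJ/mol.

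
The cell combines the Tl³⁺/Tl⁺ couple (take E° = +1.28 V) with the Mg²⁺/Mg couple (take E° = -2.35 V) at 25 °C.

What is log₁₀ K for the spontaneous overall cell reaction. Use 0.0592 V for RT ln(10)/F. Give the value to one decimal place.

122.6

Cathode: Tl³⁺/Tl⁺; anode: Mg²⁺/Mg. E°cell = +3.63 V, n = 2.
log K = nE°cell / 0.0592 = (2)(+3.63) / 0.0592 = 122.6.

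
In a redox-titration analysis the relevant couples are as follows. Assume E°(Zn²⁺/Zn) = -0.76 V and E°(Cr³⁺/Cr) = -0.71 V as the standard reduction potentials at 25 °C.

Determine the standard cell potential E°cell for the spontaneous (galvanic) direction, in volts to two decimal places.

The Cr³⁺/Cr couple has the higher reduction potential, so it is the cathode; Zn²⁺/Zn is oxidised at the anode.
E°cell = E°(cathode) − E°(anode) = (-0.71) − (-0.76) = +0.05 V.

+0.05 V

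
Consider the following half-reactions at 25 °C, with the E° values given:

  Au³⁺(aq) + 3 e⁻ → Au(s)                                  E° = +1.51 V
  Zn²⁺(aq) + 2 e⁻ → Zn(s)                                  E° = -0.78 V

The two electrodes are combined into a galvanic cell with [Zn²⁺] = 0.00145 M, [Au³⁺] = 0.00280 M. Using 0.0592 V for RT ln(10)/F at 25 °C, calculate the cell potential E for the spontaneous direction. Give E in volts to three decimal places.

Au³⁺/Au is the cathode (higher E°), Zn²⁺/Zn the anode: E°cell = +1.51 − (-0.78) = +2.29 V, n = 6.
Overall: 2 Au³⁺(aq) + 3 Zn(s) → 2 Au(s) + 3 Zn²⁺(aq)
Q = [Zn²⁺]^3 / ([Au³⁺]^2); log Q = -3.410.
E = E° − (0.0592/n) log Q = +2.29 − (0.0592/6)(-3.410) = +2.324 V.

+2.324 V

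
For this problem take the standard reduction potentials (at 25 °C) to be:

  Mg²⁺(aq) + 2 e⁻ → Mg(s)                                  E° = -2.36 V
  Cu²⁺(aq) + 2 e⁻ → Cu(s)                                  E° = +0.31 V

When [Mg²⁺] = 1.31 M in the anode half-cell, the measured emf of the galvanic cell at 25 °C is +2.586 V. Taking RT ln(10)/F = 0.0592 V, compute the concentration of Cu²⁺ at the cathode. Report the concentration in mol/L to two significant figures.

Cu²⁺/Cu is the cathode, Mg²⁺/Mg the anode: E°cell = +2.67 V, n = 2.
Overall reaction: Cu²⁺(aq) + Mg(s) → Cu(s) + Mg²⁺(aq); Q = [Mg²⁺]^1/[Cu²⁺]^1.
From E = E° − (0.0592/n) log Q: log Q = (E° − E)·n/0.0592 = (+2.67 − (+2.586))·2/0.0592 = 2.8378.
So 1·log[Cu²⁺] = 1·log(1.31) − log Q = 0.1173 − (2.8378) = -2.7205; [Cu²⁺] = 10^(-2.7205) ≈ 0.0019 M.

0.0019 M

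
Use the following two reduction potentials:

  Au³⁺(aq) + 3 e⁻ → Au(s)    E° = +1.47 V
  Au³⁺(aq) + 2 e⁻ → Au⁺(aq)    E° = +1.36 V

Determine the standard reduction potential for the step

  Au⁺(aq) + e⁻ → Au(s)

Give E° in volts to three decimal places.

+1.690 V

Sequential free energies add, so n₃E°₃ = n₁E°₁ + n₂E°₂.
With n₃ = 3, and the known step contributing 2×(+1.36) V, the unknown satisfies 1·E° = 3×(+1.47) − 2×(+1.36) = +1.690.
E° = +1.690 / 1 = +1.690 V.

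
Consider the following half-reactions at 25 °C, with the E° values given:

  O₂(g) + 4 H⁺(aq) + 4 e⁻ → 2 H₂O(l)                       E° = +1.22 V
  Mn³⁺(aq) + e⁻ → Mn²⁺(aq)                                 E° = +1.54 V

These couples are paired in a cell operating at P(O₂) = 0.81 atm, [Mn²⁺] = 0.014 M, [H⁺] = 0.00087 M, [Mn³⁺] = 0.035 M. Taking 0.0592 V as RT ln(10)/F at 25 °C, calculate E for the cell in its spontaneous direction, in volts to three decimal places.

Mn³⁺/Mn²⁺ is the cathode (higher E°), O₂/H₂O the anode: E°cell = +1.54 − (+1.22) = +0.32 V, n = 4.
Overall: 4 Mn³⁺(aq) + 2 H₂O(l) → 4 Mn²⁺(aq) + O₂(g) + 4 H⁺(aq)
Q = [Mn²⁺]^4·P(O₂)·[H⁺]^4 / ([Mn³⁺]^4); log Q = -13.925.
E = E° − (0.0592/n) log Q = +0.32 − (0.0592/4)(-13.925) = +0.526 V.

+0.526 V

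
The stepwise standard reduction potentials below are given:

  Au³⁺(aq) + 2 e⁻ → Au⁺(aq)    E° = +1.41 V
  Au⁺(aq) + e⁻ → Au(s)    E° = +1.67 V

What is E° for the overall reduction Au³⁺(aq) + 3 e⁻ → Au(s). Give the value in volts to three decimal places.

Standard free energies of sequential steps add: ΔG°₃ = ΔG°₁ + ΔG°₂, so n₃E°₃ = n₁E°₁ + n₂E°₂.
E°₃ = (2×+1.41 + 1×+1.67) / 3 = (+4.490) / 3 = +1.497 V.

+1.497 V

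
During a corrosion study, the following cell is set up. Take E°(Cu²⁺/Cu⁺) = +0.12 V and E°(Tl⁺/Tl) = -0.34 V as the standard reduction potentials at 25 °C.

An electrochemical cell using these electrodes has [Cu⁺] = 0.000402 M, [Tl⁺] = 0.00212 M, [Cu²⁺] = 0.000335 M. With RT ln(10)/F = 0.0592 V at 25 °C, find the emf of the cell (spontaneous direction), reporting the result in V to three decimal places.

+0.614 V

Cu²⁺/Cu⁺ is the cathode (higher E°), Tl⁺/Tl the anode: E°cell = +0.12 − (-0.34) = +0.46 V, n = 1.
Overall: Cu²⁺(aq) + Tl(s) → Cu⁺(aq) + Tl⁺(aq)
Q = [Cu⁺]·[Tl⁺] / ([Cu²⁺]); log Q = -2.594.
E = E° − (0.0592/n) log Q = +0.46 − (0.0592/1)(-2.594) = +0.614 V.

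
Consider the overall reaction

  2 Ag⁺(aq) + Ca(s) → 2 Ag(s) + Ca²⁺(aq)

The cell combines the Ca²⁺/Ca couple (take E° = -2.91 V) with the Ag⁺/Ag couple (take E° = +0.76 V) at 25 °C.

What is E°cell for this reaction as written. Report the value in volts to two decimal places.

The Ag⁺/Ag couple has the higher reduction potential, so it is the cathode; Ca²⁺/Ca is oxidised at the anode.
E°cell = E°(cathode) − E°(anode) = (+0.76) − (-2.91) = +3.67 V.
Since E°cell > 0, the reaction is spontaneous under standard conditions.

+3.67 V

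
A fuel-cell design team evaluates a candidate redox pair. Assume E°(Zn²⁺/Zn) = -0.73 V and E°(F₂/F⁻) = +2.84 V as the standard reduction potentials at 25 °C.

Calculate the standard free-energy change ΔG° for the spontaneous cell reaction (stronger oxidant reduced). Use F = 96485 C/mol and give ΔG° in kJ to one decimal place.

F₂/F⁻ (E° = +2.84 V) is the cathode; Zn²⁺/Zn (E° = -0.73 V) is the anode, so E°cell = +3.57 V.
Balancing electrons gives n = 2 (lcm of 2 and 2).
ΔG° = −nFE° = −(2)(96485)(+3.57) = -688,903 J = -688.9 kJ.

-688.9 kJ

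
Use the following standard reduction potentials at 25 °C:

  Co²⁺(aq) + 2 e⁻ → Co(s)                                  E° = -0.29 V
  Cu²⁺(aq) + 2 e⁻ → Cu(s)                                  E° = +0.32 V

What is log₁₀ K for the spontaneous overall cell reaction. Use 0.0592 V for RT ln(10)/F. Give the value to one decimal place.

20.6

Cathode: Cu²⁺/Cu; anode: Co²⁺/Co. E°cell = +0.61 V, n = 2.
log K = nE°cell / 0.0592 = (2)(+0.61) / 0.0592 = 20.6.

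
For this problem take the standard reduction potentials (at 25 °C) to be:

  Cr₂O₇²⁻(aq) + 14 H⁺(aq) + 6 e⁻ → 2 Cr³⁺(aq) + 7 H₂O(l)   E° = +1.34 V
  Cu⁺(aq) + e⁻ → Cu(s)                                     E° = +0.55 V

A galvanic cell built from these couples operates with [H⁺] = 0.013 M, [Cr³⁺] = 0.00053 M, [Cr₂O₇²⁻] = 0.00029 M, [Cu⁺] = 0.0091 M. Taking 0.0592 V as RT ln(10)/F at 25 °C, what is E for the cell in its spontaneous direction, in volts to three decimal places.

+0.680 V

Cr₂O₇²⁻/Cr³⁺ is the cathode (higher E°), Cu⁺/Cu the anode: E°cell = +1.34 − (+0.55) = +0.79 V, n = 6.
Overall: Cr₂O₇²⁻(aq) + 14 H⁺(aq) + 6 Cu(s) → 2 Cr³⁺(aq) + 7 H₂O(l) + 6 Cu⁺(aq)
Q = [Cr³⁺]^2·[Cu⁺]^6 / ([Cr₂O₇²⁻]·[H⁺]^14); log Q = 11.145.
E = E° − (0.0592/n) log Q = +0.79 − (0.0592/6)(11.145) = +0.680 V.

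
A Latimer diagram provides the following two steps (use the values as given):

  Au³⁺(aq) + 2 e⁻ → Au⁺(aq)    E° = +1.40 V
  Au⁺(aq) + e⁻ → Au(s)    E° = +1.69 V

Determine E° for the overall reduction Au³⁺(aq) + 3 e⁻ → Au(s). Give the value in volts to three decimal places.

Adding the free-energy changes (−nFE°) of the two steps gives −n₃FE°₃ = −n₁FE°₁ − n₂FE°₂.
E°₃ = (2×+1.40 + 1×+1.69) / 3 = (+4.490) / 3 = +1.497 V.

+1.497 V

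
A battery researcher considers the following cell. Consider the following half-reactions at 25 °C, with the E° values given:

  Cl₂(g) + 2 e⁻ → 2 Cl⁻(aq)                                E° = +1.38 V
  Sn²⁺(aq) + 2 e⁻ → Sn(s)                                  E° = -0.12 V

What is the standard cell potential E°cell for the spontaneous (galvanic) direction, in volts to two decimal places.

+1.50 V

The Cl₂/Cl⁻ couple has the higher reduction potential, so it is the cathode; Sn²⁺/Sn is oxidised at the anode.
E°cell = E°(cathode) − E°(anode) = (+1.38) − (-0.12) = +1.50 V.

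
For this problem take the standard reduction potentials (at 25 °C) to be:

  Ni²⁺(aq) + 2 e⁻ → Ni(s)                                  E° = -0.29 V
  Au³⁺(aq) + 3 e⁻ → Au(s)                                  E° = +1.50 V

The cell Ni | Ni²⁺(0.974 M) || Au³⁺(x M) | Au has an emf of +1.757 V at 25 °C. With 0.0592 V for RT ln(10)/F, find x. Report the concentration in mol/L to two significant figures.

Au³⁺/Au is the cathode, Ni²⁺/Ni the anode: E°cell = +1.79 V, n = 6.
Overall reaction: 2 Au³⁺(aq) + 3 Ni(s) → 2 Au(s) + 3 Ni²⁺(aq); Q = [Ni²⁺]^3/[Au³⁺]^2.
From E = E° − (0.0592/n) log Q: log Q = (E° − E)·n/0.0592 = (+1.79 − (+1.757))·6/0.0592 = 3.3446.
So 2·log[Au³⁺] = 3·log(0.974) − log Q = -0.0343 − (3.3446) = -3.3789; log[Au³⁺] = -3.3789 / 2 = -1.6894; [Au³⁺] = 10^(-1.6894) ≈ 0.020 M.

0.020 M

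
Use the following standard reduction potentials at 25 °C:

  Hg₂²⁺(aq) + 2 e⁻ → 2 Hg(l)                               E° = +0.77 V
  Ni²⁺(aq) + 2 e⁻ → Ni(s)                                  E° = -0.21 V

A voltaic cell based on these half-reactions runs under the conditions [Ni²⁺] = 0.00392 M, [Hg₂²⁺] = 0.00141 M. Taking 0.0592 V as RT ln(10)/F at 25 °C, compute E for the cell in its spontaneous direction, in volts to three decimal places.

Hg₂²⁺/Hg is the cathode (higher E°), Ni²⁺/Ni the anode: E°cell = +0.77 − (-0.21) = +0.98 V, n = 2.
Overall: Hg₂²⁺(aq) + Ni(s) → 2 Hg(l) + Ni²⁺(aq)
Q = [Ni²⁺] / ([Hg₂²⁺]); log Q = 0.444.
E = E° − (0.0592/n) log Q = +0.98 − (0.0592/2)(0.444) = +0.967 V.

+0.967 V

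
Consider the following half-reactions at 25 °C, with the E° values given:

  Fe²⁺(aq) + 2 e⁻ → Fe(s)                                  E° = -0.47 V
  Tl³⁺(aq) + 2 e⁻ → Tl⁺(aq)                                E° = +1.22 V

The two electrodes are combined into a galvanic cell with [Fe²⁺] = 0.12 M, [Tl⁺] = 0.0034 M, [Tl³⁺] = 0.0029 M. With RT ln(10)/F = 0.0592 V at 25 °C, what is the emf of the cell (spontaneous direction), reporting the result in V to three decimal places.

+1.715 V

Tl³⁺/Tl⁺ is the cathode (higher E°), Fe²⁺/Fe the anode: E°cell = +1.22 − (-0.47) = +1.69 V, n = 2.
Overall: Tl³⁺(aq) + Fe(s) → Tl⁺(aq) + Fe²⁺(aq)
Q = [Tl⁺]·[Fe²⁺] / ([Tl³⁺]); log Q = -0.852.
E = E° − (0.0592/n) log Q = +1.69 − (0.0592/2)(-0.852) = +1.715 V.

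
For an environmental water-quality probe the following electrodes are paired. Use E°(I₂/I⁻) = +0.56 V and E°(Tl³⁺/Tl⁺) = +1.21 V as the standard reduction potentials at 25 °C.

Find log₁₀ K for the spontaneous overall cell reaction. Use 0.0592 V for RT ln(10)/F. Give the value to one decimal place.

22.0

Cathode: Tl³⁺/Tl⁺; anode: I₂/I⁻. E°cell = +0.65 V, n = 2.
log K = nE°cell / 0.0592 = (2)(+0.65) / 0.0592 = 22.0.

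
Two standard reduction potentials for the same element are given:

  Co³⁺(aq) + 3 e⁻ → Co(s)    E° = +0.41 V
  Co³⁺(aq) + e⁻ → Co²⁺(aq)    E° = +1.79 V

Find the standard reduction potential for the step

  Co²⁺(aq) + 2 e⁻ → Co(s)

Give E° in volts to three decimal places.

Sequential free energies add, so n₃E°₃ = n₁E°₁ + n₂E°₂.
With n₃ = 3, and the known step contributing 1×(+1.79) V, the unknown satisfies 2·E° = 3×(+0.41) − 1×(+1.79) = -0.560.
E° = -0.560 / 2 = -0.280 V.

-0.280 V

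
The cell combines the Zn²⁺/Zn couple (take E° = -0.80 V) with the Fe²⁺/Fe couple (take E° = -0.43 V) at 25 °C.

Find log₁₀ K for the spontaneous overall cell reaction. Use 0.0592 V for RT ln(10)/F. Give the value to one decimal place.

12.5

Cathode: Fe²⁺/Fe; anode: Zn²⁺/Zn. E°cell = +0.37 V, n = 2.
log K = nE°cell / 0.0592 = (2)(+0.37) / 0.0592 = 12.5.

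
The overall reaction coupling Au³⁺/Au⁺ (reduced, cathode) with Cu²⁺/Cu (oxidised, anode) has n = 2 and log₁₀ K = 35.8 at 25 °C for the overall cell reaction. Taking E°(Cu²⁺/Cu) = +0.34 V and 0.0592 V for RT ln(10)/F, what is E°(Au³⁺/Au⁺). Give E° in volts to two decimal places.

E°cell = (0.0592/n)·log K = (0.0592/2)(35.8) = +1.060 V.
Since Au³⁺/Au⁺ is the cathode and Cu²⁺/Cu the anode, E°cell = E°(Au³⁺/Au⁺) − E°(Cu²⁺/Cu).
So E°(Au³⁺/Au⁺) = E°cell + E°(Cu²⁺/Cu) = +1.060 + (+0.34) = +1.40 V.

+1.40 V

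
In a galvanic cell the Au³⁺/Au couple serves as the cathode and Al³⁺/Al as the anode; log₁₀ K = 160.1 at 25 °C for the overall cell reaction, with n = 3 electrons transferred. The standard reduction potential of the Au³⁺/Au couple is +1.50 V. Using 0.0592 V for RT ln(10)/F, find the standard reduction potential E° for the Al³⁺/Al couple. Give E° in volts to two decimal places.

-1.66 V

E°cell = (0.0592/n)·log K = (0.0592/3)(160.1) = +3.159 V.
Since Au³⁺/Au is the cathode and Al³⁺/Al the anode, E°cell = E°(Au³⁺/Au) − E°(Al³⁺/Al).
So E°(Al³⁺/Al) = E°(Au³⁺/Au) − E°cell = (+1.50) − (+3.159) = -1.66 V.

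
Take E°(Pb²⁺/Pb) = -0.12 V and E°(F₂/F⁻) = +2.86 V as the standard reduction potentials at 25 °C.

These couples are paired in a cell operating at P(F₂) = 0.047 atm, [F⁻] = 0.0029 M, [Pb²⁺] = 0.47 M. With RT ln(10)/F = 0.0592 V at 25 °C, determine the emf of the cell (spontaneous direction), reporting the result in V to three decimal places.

F₂/F⁻ is the cathode (higher E°), Pb²⁺/Pb the anode: E°cell = +2.86 − (-0.12) = +2.98 V, n = 2.
Overall: F₂(g) + Pb(s) → 2 F⁻(aq) + Pb²⁺(aq)
Q = [F⁻]^2·[Pb²⁺] / (P(F₂)); log Q = -4.075.
E = E° − (0.0592/n) log Q = +2.98 − (0.0592/2)(-4.075) = +3.101 V.

+3.101 V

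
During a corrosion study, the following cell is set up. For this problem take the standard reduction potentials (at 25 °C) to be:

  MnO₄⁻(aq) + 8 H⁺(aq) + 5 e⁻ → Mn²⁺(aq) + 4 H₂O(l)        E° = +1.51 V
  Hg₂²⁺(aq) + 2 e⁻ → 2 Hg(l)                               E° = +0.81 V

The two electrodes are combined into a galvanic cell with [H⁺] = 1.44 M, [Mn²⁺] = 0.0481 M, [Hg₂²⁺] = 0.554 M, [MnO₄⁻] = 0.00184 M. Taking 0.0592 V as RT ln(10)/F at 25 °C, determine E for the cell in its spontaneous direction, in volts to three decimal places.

MnO₄⁻/Mn²⁺ is the cathode (higher E°), Hg₂²⁺/Hg the anode: E°cell = +1.51 − (+0.81) = +0.70 V, n = 10.
Overall: 2 MnO₄⁻(aq) + 16 H⁺(aq) + 10 Hg(l) → 2 Mn²⁺(aq) + 8 H₂O(l) + 5 Hg₂²⁺(aq)
Q = [Mn²⁺]^2·[Hg₂²⁺]^5 / ([MnO₄⁻]^2·[H⁺]^16); log Q = -0.982.
E = E° − (0.0592/n) log Q = +0.70 − (0.0592/10)(-0.982) = +0.706 V.

+0.706 V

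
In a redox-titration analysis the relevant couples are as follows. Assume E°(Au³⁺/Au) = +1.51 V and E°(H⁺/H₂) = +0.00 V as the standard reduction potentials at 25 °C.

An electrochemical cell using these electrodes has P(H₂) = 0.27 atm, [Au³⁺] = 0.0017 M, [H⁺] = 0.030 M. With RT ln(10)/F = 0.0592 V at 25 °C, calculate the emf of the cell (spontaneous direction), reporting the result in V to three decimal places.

Au³⁺/Au is the cathode (higher E°), H⁺/H₂ the anode: E°cell = +1.51 − (+0.00) = +1.51 V, n = 6.
Overall: 2 Au³⁺(aq) + 3 H₂(g) → 2 Au(s) + 6 H⁺(aq)
Q = [H⁺]^6 / ([Au³⁺]^2·P(H₂)^3); log Q = -1.892.
E = E° − (0.0592/n) log Q = +1.51 − (0.0592/6)(-1.892) = +1.529 V.

+1.529 V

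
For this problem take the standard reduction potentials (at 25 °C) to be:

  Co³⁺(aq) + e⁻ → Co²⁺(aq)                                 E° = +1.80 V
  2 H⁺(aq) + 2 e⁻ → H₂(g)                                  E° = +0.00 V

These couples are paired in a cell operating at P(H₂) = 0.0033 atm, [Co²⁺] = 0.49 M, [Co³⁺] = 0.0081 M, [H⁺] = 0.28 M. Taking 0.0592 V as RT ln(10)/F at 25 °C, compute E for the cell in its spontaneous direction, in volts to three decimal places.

+1.654 V

Co³⁺/Co²⁺ is the cathode (higher E°), H⁺/H₂ the anode: E°cell = +1.80 − (+0.00) = +1.80 V, n = 2.
Overall: 2 Co³⁺(aq) + H₂(g) → 2 Co²⁺(aq) + 2 H⁺(aq)
Q = [Co²⁺]^2·[H⁺]^2 / ([Co³⁺]^2·P(H₂)); log Q = 4.939.
E = E° − (0.0592/n) log Q = +1.80 − (0.0592/2)(4.939) = +1.654 V.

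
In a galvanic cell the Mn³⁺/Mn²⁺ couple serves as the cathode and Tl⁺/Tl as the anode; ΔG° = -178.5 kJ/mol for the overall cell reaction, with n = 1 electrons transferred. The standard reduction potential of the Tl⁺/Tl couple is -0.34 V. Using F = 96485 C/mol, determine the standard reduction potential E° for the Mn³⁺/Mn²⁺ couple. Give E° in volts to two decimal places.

E°cell = −ΔG°/(nF) = −(-178.5×10³)/((1)(96485)) = +1.850 V.
Since Mn³⁺/Mn²⁺ is the cathode and Tl⁺/Tl the anode, E°cell = E°(Mn³⁺/Mn²⁺) − E°(Tl⁺/Tl).
So E°(Mn³⁺/Mn²⁺) = E°cell + E°(Tl⁺/Tl) = +1.850 + (-0.34) = +1.51 V.

+1.51 V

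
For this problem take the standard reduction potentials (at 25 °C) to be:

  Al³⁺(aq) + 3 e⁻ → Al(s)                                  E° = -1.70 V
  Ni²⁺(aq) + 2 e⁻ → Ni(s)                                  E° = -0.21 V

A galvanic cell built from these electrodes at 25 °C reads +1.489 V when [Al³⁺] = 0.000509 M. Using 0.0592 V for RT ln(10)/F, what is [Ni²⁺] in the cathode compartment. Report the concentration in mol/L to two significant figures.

0.0059 M

Ni²⁺/Ni is the cathode, Al³⁺/Al the anode: E°cell = +1.49 V, n = 6.
Overall reaction: 3 Ni²⁺(aq) + 2 Al(s) → 3 Ni(s) + 2 Al³⁺(aq); Q = [Al³⁺]^2/[Ni²⁺]^3.
From E = E° − (0.0592/n) log Q: log Q = (E° − E)·n/0.0592 = (+1.49 − (+1.489))·6/0.0592 = 0.1014.
So 3·log[Ni²⁺] = 2·log(0.000509) − log Q = -6.5866 − (0.1014) = -6.6880; log[Ni²⁺] = -6.6880 / 3 = -2.2293; [Ni²⁺] = 10^(-2.2293) ≈ 0.0059 M.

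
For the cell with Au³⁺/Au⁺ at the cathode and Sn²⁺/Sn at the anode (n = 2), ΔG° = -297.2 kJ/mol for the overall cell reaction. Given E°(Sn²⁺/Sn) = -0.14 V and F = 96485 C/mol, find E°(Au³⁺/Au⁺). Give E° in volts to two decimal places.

E°cell = −ΔG°/(nF) = −(-297.2×10³)/((2)(96485)) = +1.540 V.
Since Au³⁺/Au⁺ is the cathode and Sn²⁺/Sn the anode, E°cell = E°(Au³⁺/Au⁺) − E°(Sn²⁺/Sn).
So E°(Au³⁺/Au⁺) = E°cell + E°(Sn²⁺/Sn) = +1.540 + (-0.14) = +1.40 V.

+1.40 V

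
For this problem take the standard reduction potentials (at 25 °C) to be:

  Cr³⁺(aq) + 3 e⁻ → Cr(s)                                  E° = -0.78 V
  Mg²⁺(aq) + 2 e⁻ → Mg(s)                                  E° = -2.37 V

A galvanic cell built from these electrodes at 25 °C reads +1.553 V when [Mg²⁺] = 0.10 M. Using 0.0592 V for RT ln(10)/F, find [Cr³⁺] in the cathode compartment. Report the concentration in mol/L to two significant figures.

Cr³⁺/Cr is the cathode, Mg²⁺/Mg the anode: E°cell = +1.59 V, n = 6.
Overall reaction: 2 Cr³⁺(aq) + 3 Mg(s) → 2 Cr(s) + 3 Mg²⁺(aq); Q = [Mg²⁺]^3/[Cr³⁺]^2.
From E = E° − (0.0592/n) log Q: log Q = (E° − E)·n/0.0592 = (+1.59 − (+1.553))·6/0.0592 = 3.7500.
So 2·log[Cr³⁺] = 3·log(0.1) − log Q = -3.0000 − (3.7500) = -6.7500; log[Cr³⁺] = -6.7500 / 2 = -3.3750; [Cr³⁺] = 10^(-3.3750) ≈ 0.00042 M.

0.00042 M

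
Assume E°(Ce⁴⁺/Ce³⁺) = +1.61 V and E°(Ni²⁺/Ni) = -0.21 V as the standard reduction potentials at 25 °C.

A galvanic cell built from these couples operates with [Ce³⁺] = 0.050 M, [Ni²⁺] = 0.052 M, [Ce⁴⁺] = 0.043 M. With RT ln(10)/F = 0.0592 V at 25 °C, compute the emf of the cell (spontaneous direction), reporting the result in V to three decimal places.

Ce⁴⁺/Ce³⁺ is the cathode (higher E°), Ni²⁺/Ni the anode: E°cell = +1.61 − (-0.21) = +1.82 V, n = 2.
Overall: 2 Ce⁴⁺(aq) + Ni(s) → 2 Ce³⁺(aq) + Ni²⁺(aq)
Q = [Ce³⁺]^2·[Ni²⁺] / ([Ce⁴⁺]^2); log Q = -1.153.
E = E° − (0.0592/n) log Q = +1.82 − (0.0592/2)(-1.153) = +1.854 V.

+1.854 V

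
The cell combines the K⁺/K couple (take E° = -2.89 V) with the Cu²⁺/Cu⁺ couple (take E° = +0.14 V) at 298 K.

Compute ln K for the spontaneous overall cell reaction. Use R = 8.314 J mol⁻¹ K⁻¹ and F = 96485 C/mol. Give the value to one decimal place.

Cathode: Cu²⁺/Cu⁺; anode: K⁺/K. E°cell = (+0.14) − (-2.89) = +3.03 V, with n = 1.
ΔG° = −nFE° = −RT ln K, so ln K = nFE°/(RT) = (1)(96485)(+3.03) / ((8.314)(298)) = 117.998.

118.0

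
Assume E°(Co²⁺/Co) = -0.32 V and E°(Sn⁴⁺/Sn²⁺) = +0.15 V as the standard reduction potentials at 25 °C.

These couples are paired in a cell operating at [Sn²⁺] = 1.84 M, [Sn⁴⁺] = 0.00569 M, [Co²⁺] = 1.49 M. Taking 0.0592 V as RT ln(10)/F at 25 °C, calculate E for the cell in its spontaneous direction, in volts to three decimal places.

+0.391 V

Sn⁴⁺/Sn²⁺ is the cathode (higher E°), Co²⁺/Co the anode: E°cell = +0.15 − (-0.32) = +0.47 V, n = 2.
Overall: Sn⁴⁺(aq) + Co(s) → Sn²⁺(aq) + Co²⁺(aq)
Q = [Sn²⁺]·[Co²⁺] / ([Sn⁴⁺]); log Q = 2.683.
E = E° − (0.0592/n) log Q = +0.47 − (0.0592/2)(2.683) = +0.391 V.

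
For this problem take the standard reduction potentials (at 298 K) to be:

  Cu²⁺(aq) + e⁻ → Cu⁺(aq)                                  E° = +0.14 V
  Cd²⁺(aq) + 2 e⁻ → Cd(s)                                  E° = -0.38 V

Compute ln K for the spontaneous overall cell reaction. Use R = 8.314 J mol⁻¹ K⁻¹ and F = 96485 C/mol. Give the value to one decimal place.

Cathode: Cu²⁺/Cu⁺; anode: Cd²⁺/Cd. E°cell = (+0.14) − (-0.38) = +0.52 V, with n = 2.
ΔG° = −nFE° = −RT ln K, so ln K = nFE°/(RT) = (2)(96485)(+0.52) / ((8.314)(298)) = 40.501.

40.5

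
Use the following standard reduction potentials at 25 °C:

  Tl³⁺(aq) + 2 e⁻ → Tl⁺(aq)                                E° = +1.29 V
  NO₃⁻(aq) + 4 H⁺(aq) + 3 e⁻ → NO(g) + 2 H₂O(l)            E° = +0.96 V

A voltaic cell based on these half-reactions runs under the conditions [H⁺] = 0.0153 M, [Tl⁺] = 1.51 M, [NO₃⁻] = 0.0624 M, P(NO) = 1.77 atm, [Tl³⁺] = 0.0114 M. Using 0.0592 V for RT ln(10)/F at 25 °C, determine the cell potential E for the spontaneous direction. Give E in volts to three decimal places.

Tl³⁺/Tl⁺ is the cathode (higher E°), NO₃⁻/NO the anode: E°cell = +1.29 − (+0.96) = +0.33 V, n = 6.
Overall: 3 Tl³⁺(aq) + 2 NO(g) + 4 H₂O(l) → 3 Tl⁺(aq) + 2 NO₃⁻(aq) + 8 H⁺(aq)
Q = [Tl⁺]^3·[NO₃⁻]^2·[H⁺]^8 / ([Tl³⁺]^3·P(NO)^2); log Q = -11.062.
E = E° − (0.0592/n) log Q = +0.33 − (0.0592/6)(-11.062) = +0.439 V.

+0.439 V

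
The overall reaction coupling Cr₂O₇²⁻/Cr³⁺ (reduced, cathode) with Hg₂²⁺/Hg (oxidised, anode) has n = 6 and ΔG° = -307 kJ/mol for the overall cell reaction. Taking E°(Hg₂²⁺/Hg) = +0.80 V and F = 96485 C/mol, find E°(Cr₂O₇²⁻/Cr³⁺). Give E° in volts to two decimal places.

E°cell = −ΔG°/(nF) = −(-307×10³)/((6)(96485)) = +0.530 V.
Since Cr₂O₇²⁻/Cr³⁺ is the cathode and Hg₂²⁺/Hg the anode, E°cell = E°(Cr₂O₇²⁻/Cr³⁺) − E°(Hg₂²⁺/Hg).
So E°(Cr₂O₇²⁻/Cr³⁺) = E°cell + E°(Hg₂²⁺/Hg) = +0.530 + (+0.80) = +1.33 V.

+1.33 V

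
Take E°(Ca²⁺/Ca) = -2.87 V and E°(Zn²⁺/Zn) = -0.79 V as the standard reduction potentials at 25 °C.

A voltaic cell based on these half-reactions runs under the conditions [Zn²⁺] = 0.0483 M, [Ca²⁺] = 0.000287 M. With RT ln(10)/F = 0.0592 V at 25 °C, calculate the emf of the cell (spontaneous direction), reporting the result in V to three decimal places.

+2.146 V

Zn²⁺/Zn is the cathode (higher E°), Ca²⁺/Ca the anode: E°cell = -0.79 − (-2.87) = +2.08 V, n = 2.
Overall: Zn²⁺(aq) + Ca(s) → Zn(s) + Ca²⁺(aq)
Q = [Ca²⁺] / ([Zn²⁺]); log Q = -2.226.
E = E° − (0.0592/n) log Q = +2.08 − (0.0592/2)(-2.226) = +2.146 V.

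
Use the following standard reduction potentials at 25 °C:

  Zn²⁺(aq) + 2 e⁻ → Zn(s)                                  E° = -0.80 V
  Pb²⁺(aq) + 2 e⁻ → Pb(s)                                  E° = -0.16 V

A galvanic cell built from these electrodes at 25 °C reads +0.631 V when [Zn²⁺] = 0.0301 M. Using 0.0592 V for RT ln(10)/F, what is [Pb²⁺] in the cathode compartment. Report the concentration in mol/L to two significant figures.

Pb²⁺/Pb is the cathode, Zn²⁺/Zn the anode: E°cell = +0.64 V, n = 2.
Overall reaction: Pb²⁺(aq) + Zn(s) → Pb(s) + Zn²⁺(aq); Q = [Zn²⁺]^1/[Pb²⁺]^1.
From E = E° − (0.0592/n) log Q: log Q = (E° − E)·n/0.0592 = (+0.64 − (+0.631))·2/0.0592 = 0.3041.
So 1·log[Pb²⁺] = 1·log(0.0301) − log Q = -1.5214 − (0.3041) = -1.8255; [Pb²⁺] = 10^(-1.8255) ≈ 0.015 M.

0.015 M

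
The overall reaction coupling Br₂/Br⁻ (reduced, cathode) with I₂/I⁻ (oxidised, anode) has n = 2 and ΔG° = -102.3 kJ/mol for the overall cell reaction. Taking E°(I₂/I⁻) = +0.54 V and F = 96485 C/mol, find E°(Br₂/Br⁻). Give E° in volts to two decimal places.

E°cell = −ΔG°/(nF) = −(-102.3×10³)/((2)(96485)) = +0.530 V.
Since Br₂/Br⁻ is the cathode and I₂/I⁻ the anode, E°cell = E°(Br₂/Br⁻) − E°(I₂/I⁻).
So E°(Br₂/Br⁻) = E°cell + E°(I₂/I⁻) = +0.530 + (+0.54) = +1.07 V.

+1.07 V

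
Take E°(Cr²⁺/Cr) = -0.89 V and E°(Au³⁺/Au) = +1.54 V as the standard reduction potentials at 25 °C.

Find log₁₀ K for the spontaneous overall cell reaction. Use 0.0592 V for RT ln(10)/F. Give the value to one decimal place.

246.3

Cathode: Au³⁺/Au; anode: Cr²⁺/Cr. E°cell = +2.43 V, n = 6.
log K = nE°cell / 0.0592 = (6)(+2.43) / 0.0592 = 246.3.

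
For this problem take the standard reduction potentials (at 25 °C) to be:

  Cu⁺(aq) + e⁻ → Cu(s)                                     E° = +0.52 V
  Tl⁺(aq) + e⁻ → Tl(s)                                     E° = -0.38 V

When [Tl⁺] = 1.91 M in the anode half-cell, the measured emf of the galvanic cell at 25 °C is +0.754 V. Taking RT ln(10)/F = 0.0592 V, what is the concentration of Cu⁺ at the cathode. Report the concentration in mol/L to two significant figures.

0.0065 M

Cu⁺/Cu is the cathode, Tl⁺/Tl the anode: E°cell = +0.90 V, n = 1.
Overall reaction: Cu⁺(aq) + Tl(s) → Cu(s) + Tl⁺(aq); Q = [Tl⁺]^1/[Cu⁺]^1.
From E = E° − (0.0592/n) log Q: log Q = (E° − E)·n/0.0592 = (+0.90 − (+0.754))·1/0.0592 = 2.4662.
So 1·log[Cu⁺] = 1·log(1.91) − log Q = 0.2810 − (2.4662) = -2.1852; [Cu⁺] = 10^(-2.1852) ≈ 0.0065 M.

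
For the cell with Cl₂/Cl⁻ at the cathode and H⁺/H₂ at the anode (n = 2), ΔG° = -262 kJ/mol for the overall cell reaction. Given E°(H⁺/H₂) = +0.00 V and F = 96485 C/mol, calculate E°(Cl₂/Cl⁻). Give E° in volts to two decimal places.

+1.36 V

E°cell = −ΔG°/(nF) = −(-262×10³)/((2)(96485)) = +1.358 V.
Since Cl₂/Cl⁻ is the cathode and H⁺/H₂ the anode, E°cell = E°(Cl₂/Cl⁻) − E°(H⁺/H₂).
So E°(Cl₂/Cl⁻) = E°cell + E°(H⁺/H₂) = +1.358 + (+0.00) = +1.36 V.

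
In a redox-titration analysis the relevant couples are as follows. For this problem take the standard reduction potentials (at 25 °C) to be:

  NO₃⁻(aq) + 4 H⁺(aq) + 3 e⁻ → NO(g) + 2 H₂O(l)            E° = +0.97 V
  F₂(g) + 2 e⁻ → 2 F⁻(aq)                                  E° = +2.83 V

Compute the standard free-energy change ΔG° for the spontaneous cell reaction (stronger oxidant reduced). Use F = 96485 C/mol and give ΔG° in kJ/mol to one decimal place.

-1076.8 kJ/mol

F₂/F⁻ (E° = +2.83 V) is the cathode; NO₃⁻/NO (E° = +0.97 V) is the anode, so E°cell = +1.86 V.
Balancing electrons gives n = 6 (lcm of 2 and 3).
ΔG° = −nFE° = −(6)(96485)(+1.86) = -1,076,773 J = -1076.8 kJ/mol.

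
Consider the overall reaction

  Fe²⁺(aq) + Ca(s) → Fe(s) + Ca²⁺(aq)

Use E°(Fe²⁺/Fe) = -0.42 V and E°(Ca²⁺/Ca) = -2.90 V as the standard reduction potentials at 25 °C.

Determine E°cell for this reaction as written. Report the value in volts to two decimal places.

+2.48 V

The Fe²⁺/Fe couple has the higher reduction potential, so it is the cathode; Ca²⁺/Ca is oxidised at the anode.
E°cell = E°(cathode) − E°(anode) = (-0.42) − (-2.90) = +2.48 V.
Since E°cell > 0, the reaction is spontaneous under standard conditions.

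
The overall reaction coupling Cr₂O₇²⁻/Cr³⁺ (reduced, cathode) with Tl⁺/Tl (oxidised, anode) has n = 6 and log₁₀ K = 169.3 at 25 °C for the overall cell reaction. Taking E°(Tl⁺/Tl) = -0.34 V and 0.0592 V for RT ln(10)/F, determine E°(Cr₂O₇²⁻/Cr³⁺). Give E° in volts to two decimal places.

E°cell = (0.0592/n)·log K = (0.0592/6)(169.3) = +1.670 V.
Since Cr₂O₇²⁻/Cr³⁺ is the cathode and Tl⁺/Tl the anode, E°cell = E°(Cr₂O₇²⁻/Cr³⁺) − E°(Tl⁺/Tl).
So E°(Cr₂O₇²⁻/Cr³⁺) = E°cell + E°(Tl⁺/Tl) = +1.670 + (-0.34) = +1.33 V.

+1.33 V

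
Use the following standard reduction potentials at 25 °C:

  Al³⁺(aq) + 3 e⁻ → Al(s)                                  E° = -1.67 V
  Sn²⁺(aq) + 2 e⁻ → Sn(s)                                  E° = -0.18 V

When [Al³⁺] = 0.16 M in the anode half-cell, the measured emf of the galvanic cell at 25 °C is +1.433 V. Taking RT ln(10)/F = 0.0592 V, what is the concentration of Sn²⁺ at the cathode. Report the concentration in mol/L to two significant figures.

Sn²⁺/Sn is the cathode, Al³⁺/Al the anode: E°cell = +1.49 V, n = 6.
Overall reaction: 3 Sn²⁺(aq) + 2 Al(s) → 3 Sn(s) + 2 Al³⁺(aq); Q = [Al³⁺]^2/[Sn²⁺]^3.
From E = E° − (0.0592/n) log Q: log Q = (E° − E)·n/0.0592 = (+1.49 − (+1.433))·6/0.0592 = 5.7770.
So 3·log[Sn²⁺] = 2·log(0.16) − log Q = -1.5918 − (5.7770) = -7.3688; log[Sn²⁺] = -7.3688 / 3 = -2.4563; [Sn²⁺] = 10^(-2.4563) ≈ 0.0035 M.

0.0035 M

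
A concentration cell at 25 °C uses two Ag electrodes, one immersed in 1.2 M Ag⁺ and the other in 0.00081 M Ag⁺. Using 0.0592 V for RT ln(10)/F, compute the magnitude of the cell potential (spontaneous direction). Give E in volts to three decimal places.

For a concentration cell E°cell = 0. The 1.2 M side is the cathode (reduction is favoured where [Ag⁺] is higher).
With n = 1, E = −(0.0592/1) log([Ag⁺]ₐₙ/[Ag⁺]꜀ₐₜ) = −(0.0592/1) log(0.00081/1.2) = −(0.0592/1)(-3.171) = +0.188 V.

+0.188 V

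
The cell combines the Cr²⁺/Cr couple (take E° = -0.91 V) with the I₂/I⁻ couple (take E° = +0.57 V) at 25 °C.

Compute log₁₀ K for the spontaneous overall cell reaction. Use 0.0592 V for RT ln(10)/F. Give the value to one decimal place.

Cathode: I₂/I⁻; anode: Cr²⁺/Cr. E°cell = +1.48 V, n = 2.
log K = nE°cell / 0.0592 = (2)(+1.48) / 0.0592 = 50.0.

50.0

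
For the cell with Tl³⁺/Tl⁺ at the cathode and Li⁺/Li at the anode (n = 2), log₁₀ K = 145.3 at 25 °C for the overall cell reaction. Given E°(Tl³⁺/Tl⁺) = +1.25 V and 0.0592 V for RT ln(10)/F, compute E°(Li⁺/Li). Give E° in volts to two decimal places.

-3.05 V

E°cell = (0.0592/n)·log K = (0.0592/2)(145.3) = +4.301 V.
Since Tl³⁺/Tl⁺ is the cathode and Li⁺/Li the anode, E°cell = E°(Tl³⁺/Tl⁺) − E°(Li⁺/Li).
So E°(Li⁺/Li) = E°(Tl³⁺/Tl⁺) − E°cell = (+1.25) − (+4.301) = -3.05 V.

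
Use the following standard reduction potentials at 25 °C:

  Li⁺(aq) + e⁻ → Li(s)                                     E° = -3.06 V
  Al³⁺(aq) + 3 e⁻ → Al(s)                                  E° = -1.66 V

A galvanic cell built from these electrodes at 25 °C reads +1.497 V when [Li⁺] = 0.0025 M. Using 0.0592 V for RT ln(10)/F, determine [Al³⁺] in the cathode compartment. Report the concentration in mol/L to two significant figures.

Al³⁺/Al is the cathode, Li⁺/Li the anode: E°cell = +1.40 V, n = 3.
Overall reaction: Al³⁺(aq) + 3 Li(s) → Al(s) + 3 Li⁺(aq); Q = [Li⁺]^3/[Al³⁺]^1.
From E = E° − (0.0592/n) log Q: log Q = (E° − E)·n/0.0592 = (+1.40 − (+1.497))·3/0.0592 = -4.9155.
So 1·log[Al³⁺] = 3·log(0.0025) − log Q = -7.8062 − (-4.9155) = -2.8907; [Al³⁺] = 10^(-2.8907) ≈ 0.0013 M.

0.0013 M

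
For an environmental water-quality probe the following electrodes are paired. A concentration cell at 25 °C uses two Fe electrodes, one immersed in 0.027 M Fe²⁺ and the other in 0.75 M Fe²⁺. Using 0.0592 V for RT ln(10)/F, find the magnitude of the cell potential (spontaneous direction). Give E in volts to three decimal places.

For a concentration cell E°cell = 0. The 0.75 M side is the cathode (reduction is favoured where [Fe²⁺] is higher).
With n = 2, E = −(0.0592/2) log([Fe²⁺]ₐₙ/[Fe²⁺]꜀ₐₜ) = −(0.0592/2) log(0.027/0.75) = −(0.0592/2)(-1.444) = +0.043 V.

+0.043 V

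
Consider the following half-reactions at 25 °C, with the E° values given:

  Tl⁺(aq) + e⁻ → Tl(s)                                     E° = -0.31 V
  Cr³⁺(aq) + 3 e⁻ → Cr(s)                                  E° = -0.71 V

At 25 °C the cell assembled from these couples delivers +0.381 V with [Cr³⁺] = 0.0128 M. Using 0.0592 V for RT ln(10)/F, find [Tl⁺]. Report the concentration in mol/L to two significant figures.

Tl⁺/Tl is the cathode, Cr³⁺/Cr the anode: E°cell = +0.40 V, n = 3.
Overall reaction: 3 Tl⁺(aq) + Cr(s) → 3 Tl(s) + Cr³⁺(aq); Q = [Cr³⁺]^1/[Tl⁺]^3.
From E = E° − (0.0592/n) log Q: log Q = (E° − E)·n/0.0592 = (+0.40 − (+0.381))·3/0.0592 = 0.9628.
So 3·log[Tl⁺] = 1·log(0.0128) − log Q = -1.8928 − (0.9628) = -2.8556; log[Tl⁺] = -2.8556 / 3 = -0.9519; [Tl⁺] = 10^(-0.9519) ≈ 0.11 M.

0.11 M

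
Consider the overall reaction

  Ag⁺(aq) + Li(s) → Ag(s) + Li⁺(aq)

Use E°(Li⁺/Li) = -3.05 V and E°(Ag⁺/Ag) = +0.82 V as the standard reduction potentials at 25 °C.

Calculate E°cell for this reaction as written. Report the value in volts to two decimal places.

+3.87 V

The Ag⁺/Ag couple has the higher reduction potential, so it is the cathode; Li⁺/Li is oxidised at the anode.
E°cell = E°(cathode) − E°(anode) = (+0.82) − (-3.05) = +3.87 V.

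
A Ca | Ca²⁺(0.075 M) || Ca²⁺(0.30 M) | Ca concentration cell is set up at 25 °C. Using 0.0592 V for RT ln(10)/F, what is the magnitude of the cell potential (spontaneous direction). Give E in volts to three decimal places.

+0.018 V

For a concentration cell E°cell = 0. The 0.30 M side is the cathode (reduction is favoured where [Ca²⁺] is higher).
With n = 2, E = −(0.0592/2) log([Ca²⁺]ₐₙ/[Ca²⁺]꜀ₐₜ) = −(0.0592/2) log(0.075/0.3) = −(0.0592/2)(-0.602) = +0.018 V.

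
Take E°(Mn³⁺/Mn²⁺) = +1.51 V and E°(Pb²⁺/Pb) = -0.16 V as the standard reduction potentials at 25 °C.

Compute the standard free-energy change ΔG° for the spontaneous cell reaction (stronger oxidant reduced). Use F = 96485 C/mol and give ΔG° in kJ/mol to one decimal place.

Mn³⁺/Mn²⁺ (E° = +1.51 V) is the cathode; Pb²⁺/Pb (E° = -0.16 V) is the anode, so E°cell = +1.67 V.
Balancing electrons gives n = 2 (lcm of 1 and 2).
ΔG° = −nFE° = −(2)(96485)(+1.67) = -322,260 J = -322.3 kJ/mol.

-322.3 kJ/mol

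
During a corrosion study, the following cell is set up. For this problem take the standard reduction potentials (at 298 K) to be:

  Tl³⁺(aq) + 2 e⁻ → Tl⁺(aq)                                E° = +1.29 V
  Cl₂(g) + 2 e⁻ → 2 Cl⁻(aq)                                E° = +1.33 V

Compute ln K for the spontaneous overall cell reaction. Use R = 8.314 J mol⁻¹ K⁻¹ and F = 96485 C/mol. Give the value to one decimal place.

Cathode: Cl₂/Cl⁻; anode: Tl³⁺/Tl⁺. E°cell = (+1.33) − (+1.29) = +0.04 V, with n = 2.
ΔG° = −nFE° = −RT ln K, so ln K = nFE°/(RT) = (2)(96485)(+0.04) / ((8.314)(298)) = 3.115.

3.1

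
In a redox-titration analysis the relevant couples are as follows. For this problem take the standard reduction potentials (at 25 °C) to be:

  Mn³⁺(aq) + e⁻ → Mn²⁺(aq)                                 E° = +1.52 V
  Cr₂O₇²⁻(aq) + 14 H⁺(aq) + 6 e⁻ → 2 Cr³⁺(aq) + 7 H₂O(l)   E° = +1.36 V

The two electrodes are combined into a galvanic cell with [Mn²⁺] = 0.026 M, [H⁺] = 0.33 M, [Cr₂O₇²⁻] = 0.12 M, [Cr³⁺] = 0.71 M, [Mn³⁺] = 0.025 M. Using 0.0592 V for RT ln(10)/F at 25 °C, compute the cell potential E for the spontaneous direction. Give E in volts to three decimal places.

Mn³⁺/Mn²⁺ is the cathode (higher E°), Cr₂O₇²⁻/Cr³⁺ the anode: E°cell = +1.52 − (+1.36) = +0.16 V, n = 6.
Overall: 6 Mn³⁺(aq) + 2 Cr³⁺(aq) + 7 H₂O(l) → 6 Mn²⁺(aq) + Cr₂O₇²⁻(aq) + 14 H⁺(aq)
Q = [Mn²⁺]^6·[Cr₂O₇²⁻]·[H⁺]^14 / ([Mn³⁺]^6·[Cr³⁺]^2); log Q = -7.262.
E = E° − (0.0592/n) log Q = +0.16 − (0.0592/6)(-7.262) = +0.232 V.

+0.232 V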